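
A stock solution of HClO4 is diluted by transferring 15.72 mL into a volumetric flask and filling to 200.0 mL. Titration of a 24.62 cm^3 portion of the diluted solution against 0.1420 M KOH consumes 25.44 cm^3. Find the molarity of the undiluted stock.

1.87 M

n(KOH) = 0.1420 x 0.02544 = 0.003612 mol.
n(HClO4) in the aliquot = 0.003612 mol.
[diluted HClO4] = 0.003612 / 0.02462 = 0.1467 M.
Dilution factor = 200.0/15.72 = 12.72, so [stock] = 0.1467 x 12.72 = 1.87 M.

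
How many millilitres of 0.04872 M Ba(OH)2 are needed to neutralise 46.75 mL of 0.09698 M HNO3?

n(HNO3) = 0.09698 mol/L x 0.04675 L = 0.004534 mol.
The neutralisation is 2 HNO3 : 1 Ba(OH)2, so n(Ba(OH)2) = 0.004534 x 1/2 = 0.002267 mol.
V(Ba(OH)2) = 0.002267 / 0.04872 = 0.04653 L = 46.5 mL.

46.5 mL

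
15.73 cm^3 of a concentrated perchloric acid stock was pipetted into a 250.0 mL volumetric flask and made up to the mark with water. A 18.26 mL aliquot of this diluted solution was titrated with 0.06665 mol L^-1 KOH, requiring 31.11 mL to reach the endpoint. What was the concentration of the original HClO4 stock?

1.80 M

n(KOH) = 0.06665 x 0.03111 = 0.002073 mol.
n(HClO4) in the aliquot = 0.002073 mol.
[diluted HClO4] = 0.002073 / 0.01826 = 0.1136 M.
Dilution factor = 250.0/15.73 = 15.89, so [stock] = 0.1136 x 15.89 = 1.80 M.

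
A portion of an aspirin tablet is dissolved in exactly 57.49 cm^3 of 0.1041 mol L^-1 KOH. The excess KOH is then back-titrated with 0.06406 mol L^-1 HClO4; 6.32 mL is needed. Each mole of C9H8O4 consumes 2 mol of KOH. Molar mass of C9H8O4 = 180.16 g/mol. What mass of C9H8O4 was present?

Total n(KOH) added = 0.1041 x 0.05749 = 0.005985 mol.
n(HClO4) used = 0.06406 x 0.006320 = 0.0004049 mol, which equals the excess n(KOH).
So n(KOH) consumed by the sample = 0.005985 - 0.0004049 = 0.005580 mol.
n(C9H8O4) = 0.005580 / 2 = 0.002790 mol.
mass = 0.002790 mol x 180.16 g/mol = 0.503 g.

0.503 g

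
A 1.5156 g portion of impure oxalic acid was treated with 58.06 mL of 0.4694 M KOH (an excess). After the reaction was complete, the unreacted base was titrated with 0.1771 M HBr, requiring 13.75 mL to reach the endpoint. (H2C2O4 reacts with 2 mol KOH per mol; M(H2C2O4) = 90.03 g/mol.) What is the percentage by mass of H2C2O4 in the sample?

Total n(KOH) added = 0.4694 x 0.05806 = 0.02725 mol.
n(HBr) used = 0.1771 x 0.01375 = 0.002435 mol, which equals the excess n(KOH).
So n(KOH) consumed by the sample = 0.02725 - 0.002435 = 0.02482 mol.
n(H2C2O4) = 0.02482 / 2 = 0.01241 mol.
mass H2C2O4 = 0.01241 x 90.03 = 1.117 g, so %H2C2O4 = 1.117/1.5156 x 100 = 73.7%.

73.7%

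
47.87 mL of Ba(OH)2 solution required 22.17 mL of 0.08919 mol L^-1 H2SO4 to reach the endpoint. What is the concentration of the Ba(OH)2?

0.0413 M

n(H2SO4) delivered = 0.08919 x 0.02217 = 0.001977 mol.
For a 1:1 reaction, n(Ba(OH)2) = 0.001977 mol.
[Ba(OH)2] = 0.001977 mol / 0.04787 L = 0.0413 M.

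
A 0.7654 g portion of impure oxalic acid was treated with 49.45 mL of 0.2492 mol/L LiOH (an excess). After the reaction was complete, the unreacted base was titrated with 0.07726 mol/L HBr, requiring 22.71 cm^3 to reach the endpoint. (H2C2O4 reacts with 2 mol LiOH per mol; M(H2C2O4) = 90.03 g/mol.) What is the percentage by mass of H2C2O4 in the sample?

Total n(LiOH) added = 0.2492 x 0.04945 = 0.01232 mol.
n(HBr) used = 0.07726 x 0.02271 = 0.001755 mol, which equals the excess n(LiOH).
So n(LiOH) consumed by the sample = 0.01232 - 0.001755 = 0.01057 mol.
n(H2C2O4) = 0.01057 / 2 = 0.005284 mol.
mass H2C2O4 = 0.005284 x 90.03 = 0.4757 g, so %H2C2O4 = 0.4757/0.7654 x 100 = 62.2%.

62.2%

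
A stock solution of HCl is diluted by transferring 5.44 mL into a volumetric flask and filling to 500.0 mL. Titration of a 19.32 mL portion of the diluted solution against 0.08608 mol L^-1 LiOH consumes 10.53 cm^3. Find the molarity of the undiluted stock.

4.31 M

n(LiOH) = 0.08608 x 0.01053 = 0.0009064 mol.
n(HCl) in the aliquot = 0.0009064 mol.
[diluted HCl] = 0.0009064 / 0.01932 = 0.04692 M.
Dilution factor = 500.0/5.440 = 91.91, so [stock] = 0.04692 x 91.91 = 4.31 M.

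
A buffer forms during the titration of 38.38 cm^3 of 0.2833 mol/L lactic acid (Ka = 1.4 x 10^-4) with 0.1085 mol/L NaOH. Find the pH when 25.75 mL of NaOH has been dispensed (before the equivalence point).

3.39

Initial n(HC3H5O3) = 0.2833 x 0.03838 = 0.01087 mol.
n(NaOH) added = 0.1085 x 0.02575 = 0.002794 mol, converting that many moles of HC3H5O3 to C3H5O3-.
Remaining n(HC3H5O3) = 0.008079 mol; n(C3H5O3-) = 0.002794 mol.
By Henderson-Hasselbalch, pH = pKa + log([A^-]/[HA]) = 3.85 + log(0.002794/0.008079) = 3.85 + (-0.46) = 3.39.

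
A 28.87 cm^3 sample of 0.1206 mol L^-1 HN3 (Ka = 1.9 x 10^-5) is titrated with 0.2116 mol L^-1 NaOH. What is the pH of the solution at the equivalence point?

8.80

n(HN3) = 0.1206 x 0.02887 = 0.003482 mol; V(NaOH) at equivalence = 0.003482/0.2116 = 0.01645 L.
At equivalence all the acid is converted to N3-; total volume = 0.02887 + 0.01645 = 0.04532 L, so [N3-] = 0.003482/0.04532 = 0.07682 M.
Kb = Kw/Ka = 1.0e-14 / 1.9 x 10^-5 = 5.26e-10.
[OH^-] = sqrt(Kb x [N3-]) = sqrt(5.26e-10 x 0.07682) = 6.36e-6 M.
pOH = 5.20, so pH = 14.00 - 5.20 = 8.80.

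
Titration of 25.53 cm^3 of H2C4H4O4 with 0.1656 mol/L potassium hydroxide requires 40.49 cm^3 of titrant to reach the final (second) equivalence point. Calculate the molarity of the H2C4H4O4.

0.131 M

n(KOH) = 0.1656 x 0.04049 = 0.006705 mol.
At the final (second) equivalence point, 2 mol OH^- react per mol H2C4H4O4, so n(H2C4H4O4) = 0.006705 / 2 = 0.003353 mol.
[H2C4H4O4] = 0.003353 / 0.02553 L = 0.131 M.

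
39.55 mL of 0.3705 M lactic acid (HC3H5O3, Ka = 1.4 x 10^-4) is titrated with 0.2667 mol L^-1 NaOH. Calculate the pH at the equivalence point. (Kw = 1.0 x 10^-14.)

n(HC3H5O3) = 0.3705 x 0.03955 = 0.01465 mol; V(NaOH) at equivalence = 0.01465/0.2667 = 0.05494 L.
At equivalence all the acid is converted to C3H5O3-; total volume = 0.03955 + 0.05494 = 0.09449 L, so [C3H5O3-] = 0.01465/0.09449 = 0.1551 M.
Kb = Kw/Ka = 1.0e-14 / 1.4 x 10^-4 = 7.14e-11.
[OH^-] = sqrt(Kb x [C3H5O3-]) = sqrt(7.14e-11 x 0.1551) = 3.33e-6 M.
pOH = 5.48, so pH = 14.00 - 5.48 = 8.52.

8.52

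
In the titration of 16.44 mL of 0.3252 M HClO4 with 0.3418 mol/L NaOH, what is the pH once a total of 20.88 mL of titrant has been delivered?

n(acid) = 0.3252 x 0.01644 = 0.005346 mol; n(NaOH) added = 0.3418 x 0.02088 = 0.007137 mol.
Base is in excess by 0.007137 - 0.005346 = 0.001790 mol in a total volume of 0.03732 L.
[OH^-] = 0.001790/0.03732 = 0.04798 M, so pOH = 1.32 and pH = 14.00 - 1.32 = 12.68.

12.68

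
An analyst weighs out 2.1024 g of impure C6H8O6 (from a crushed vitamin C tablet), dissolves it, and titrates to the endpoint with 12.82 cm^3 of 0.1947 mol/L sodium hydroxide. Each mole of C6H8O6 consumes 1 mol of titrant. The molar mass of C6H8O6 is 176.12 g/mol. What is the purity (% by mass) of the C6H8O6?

20.9%

n(NaOH) = 0.1947 x 0.01282 = 0.002496 mol.
n(C6H8O6) = 0.002496 / 1 = 0.002496 mol.
mass of C6H8O6 = 0.002496 x 176.12 = 0.4396 g.
% purity = 0.4396 / 2.1024 x 100 = 20.9%.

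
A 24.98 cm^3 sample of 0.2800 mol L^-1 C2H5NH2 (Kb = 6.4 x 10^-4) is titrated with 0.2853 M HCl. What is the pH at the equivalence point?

n(C2H5NH2) = 0.2800 x 0.02498 = 0.006994 mol; V(HCl) at equivalence = 0.006994/0.2853 = 0.02452 L.
At equivalence the base is fully converted to C2H5NH3+; total volume = 0.04950 L, so [C2H5NH3+] = 0.006994/0.04950 = 0.1413 M.
Ka(C2H5NH3+) = Kw/Kb = 1.0e-14 / 6.4 x 10^-4 = 1.56e-11.
[H^+] = sqrt(Ka x [C2H5NH3+]) = sqrt(1.56e-11 x 0.1413) = 1.49e-6 M.
pH = -log(1.49e-6) = 5.83.

5.83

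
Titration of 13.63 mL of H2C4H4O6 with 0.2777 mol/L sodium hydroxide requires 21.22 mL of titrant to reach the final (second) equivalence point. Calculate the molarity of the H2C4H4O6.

n(NaOH) = 0.2777 x 0.02122 = 0.005893 mol.
At the final (second) equivalence point, 2 mol OH^- react per mol H2C4H4O6, so n(H2C4H4O6) = 0.005893 / 2 = 0.002946 mol.
[H2C4H4O6] = 0.002946 / 0.01363 L = 0.216 M.

0.216 M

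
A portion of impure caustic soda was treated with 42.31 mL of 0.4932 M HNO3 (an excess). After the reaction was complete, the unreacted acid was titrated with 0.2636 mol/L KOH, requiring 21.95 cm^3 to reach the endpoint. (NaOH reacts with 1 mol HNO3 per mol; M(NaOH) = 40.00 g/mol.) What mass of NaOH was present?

Total n(HNO3) added = 0.4932 x 0.04231 = 0.02087 mol.
n(KOH) used = 0.2636 x 0.02195 = 0.005786 mol, which equals the excess n(HNO3).
So n(HNO3) consumed by the sample = 0.02087 - 0.005786 = 0.01508 mol.
n(NaOH) = 0.01508 / 1 = 0.01508 mol.
mass = 0.01508 mol x 40.00 g/mol = 0.603 g.

0.603 g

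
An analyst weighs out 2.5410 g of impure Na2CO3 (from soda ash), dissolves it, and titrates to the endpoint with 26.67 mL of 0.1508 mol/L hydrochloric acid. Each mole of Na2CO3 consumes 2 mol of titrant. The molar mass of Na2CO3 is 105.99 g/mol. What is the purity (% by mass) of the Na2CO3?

n(HCl) = 0.1508 x 0.02667 = 0.004022 mol.
n(Na2CO3) = 0.004022 / 2 = 0.002011 mol.
mass of Na2CO3 = 0.002011 x 105.99 = 0.2131 g.
% purity = 0.2131 / 2.5410 x 100 = 8.39%.

8.39%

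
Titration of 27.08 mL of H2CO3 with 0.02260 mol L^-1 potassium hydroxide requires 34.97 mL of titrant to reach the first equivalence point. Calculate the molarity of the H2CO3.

0.0292 M

n(KOH) = 0.02260 x 0.03497 = 0.0007903 mol.
At the first equivalence point, 1 mol OH^- react per mol H2CO3, so n(H2CO3) = 0.0007903 / 1 = 0.0007903 mol.
[H2CO3] = 0.0007903 / 0.02708 L = 0.0292 M.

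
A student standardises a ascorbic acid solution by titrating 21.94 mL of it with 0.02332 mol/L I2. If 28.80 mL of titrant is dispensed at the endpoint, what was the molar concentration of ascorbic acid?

0.0306 M

n(I2) = 0.02332 x 0.02880 = 0.0006716 mol.
From the balanced equation, 1 mol I2 reacts with 1 mol ascorbic acid, so n(ascorbic acid) = 0.0006716 x 1/1 = 0.0006716 mol.
[ascorbic acid] = 0.0006716 / 0.02194 L = 0.0306 M.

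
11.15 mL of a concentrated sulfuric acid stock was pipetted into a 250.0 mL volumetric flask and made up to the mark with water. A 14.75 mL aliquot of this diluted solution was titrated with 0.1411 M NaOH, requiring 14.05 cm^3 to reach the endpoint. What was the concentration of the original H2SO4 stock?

n(NaOH) = 0.1411 x 0.01405 = 0.001982 mol.
n(H2SO4) in the aliquot = 0.001982 x 1/2 = 0.0009912 mol.
[diluted H2SO4] = 0.0009912 / 0.01475 = 0.06720 M.
Dilution factor = 250.0/11.15 = 22.42, so [stock] = 0.06720 x 22.42 = 1.51 M.

1.51 M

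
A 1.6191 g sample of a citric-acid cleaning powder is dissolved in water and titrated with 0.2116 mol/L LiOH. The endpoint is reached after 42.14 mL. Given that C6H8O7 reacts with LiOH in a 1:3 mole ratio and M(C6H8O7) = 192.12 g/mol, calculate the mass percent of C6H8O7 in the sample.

n(LiOH) = 0.2116 x 0.04214 = 0.008917 mol.
n(C6H8O7) = 0.008917 / 3 = 0.002972 mol.
mass of C6H8O7 = 0.002972 x 192.12 = 0.5710 g.
% purity = 0.5710 / 1.6191 x 100 = 35.3%.

35.3%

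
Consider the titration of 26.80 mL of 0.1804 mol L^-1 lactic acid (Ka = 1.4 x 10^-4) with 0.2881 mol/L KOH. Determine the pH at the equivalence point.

8.45

n(HC3H5O3) = 0.1804 x 0.02680 = 0.004835 mol; V(KOH) at equivalence = 0.004835/0.2881 = 0.01678 L.
At equivalence all the acid is converted to C3H5O3-; total volume = 0.02680 + 0.01678 = 0.04358 L, so [C3H5O3-] = 0.004835/0.04358 = 0.1109 M.
Kb = Kw/Ka = 1.0e-14 / 1.4 x 10^-4 = 7.14e-11.
[OH^-] = sqrt(Kb x [C3H5O3-]) = sqrt(7.14e-11 x 0.1109) = 2.81e-6 M.
pOH = 5.55, so pH = 14.00 - 5.55 = 8.45.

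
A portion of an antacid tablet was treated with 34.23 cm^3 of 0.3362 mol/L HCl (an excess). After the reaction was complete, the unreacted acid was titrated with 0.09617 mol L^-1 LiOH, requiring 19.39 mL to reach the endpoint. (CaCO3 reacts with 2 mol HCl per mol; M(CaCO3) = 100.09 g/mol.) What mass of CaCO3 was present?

Total n(HCl) added = 0.3362 x 0.03423 = 0.01151 mol.
n(LiOH) used = 0.09617 x 0.01939 = 0.001865 mol, which equals the excess n(HCl).
So n(HCl) consumed by the sample = 0.01151 - 0.001865 = 0.009643 mol.
n(CaCO3) = 0.009643 / 2 = 0.004822 mol.
mass = 0.004822 mol x 100.09 g/mol = 0.483 g.

0.483 g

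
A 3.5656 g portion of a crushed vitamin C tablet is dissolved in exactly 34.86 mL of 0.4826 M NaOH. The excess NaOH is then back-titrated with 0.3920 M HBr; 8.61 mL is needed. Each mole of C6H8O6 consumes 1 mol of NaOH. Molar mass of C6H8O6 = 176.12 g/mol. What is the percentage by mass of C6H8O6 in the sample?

Total n(NaOH) added = 0.4826 x 0.03486 = 0.01682 mol.
n(HBr) used = 0.3920 x 0.008610 = 0.003375 mol, which equals the excess n(NaOH).
So n(NaOH) consumed by the sample = 0.01682 - 0.003375 = 0.01345 mol.
n(C6H8O6) = 0.01345 / 1 = 0.01345 mol.
mass C6H8O6 = 0.01345 x 176.12 = 2.369 g, so %C6H8O6 = 2.369/3.5656 x 100 = 66.4%.

66.4%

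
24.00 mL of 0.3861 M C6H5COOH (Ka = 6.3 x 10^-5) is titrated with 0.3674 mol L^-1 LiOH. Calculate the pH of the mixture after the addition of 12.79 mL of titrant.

Initial n(C6H5COOH) = 0.3861 x 0.02400 = 0.009266 mol.
n(LiOH) added = 0.3674 x 0.01279 = 0.004699 mol, converting that many moles of C6H5COOH to C6H5COO-.
Remaining n(C6H5COOH) = 0.004567 mol; n(C6H5COO-) = 0.004699 mol.
By Henderson-Hasselbalch, pH = pKa + log([A^-]/[HA]) = 4.20 + log(0.004699/0.004567) = 4.20 + (+0.01) = 4.21.

4.21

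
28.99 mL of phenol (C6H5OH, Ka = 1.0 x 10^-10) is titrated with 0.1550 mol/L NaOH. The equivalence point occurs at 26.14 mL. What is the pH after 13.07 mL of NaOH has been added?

10.00

13.07 mL is exactly half the equivalence volume (26.14/2), i.e. the half-equivalence point.
There, n(HA) = n(A^-), so pH = pKa = -log(1.0 x 10^-10) = 10.00.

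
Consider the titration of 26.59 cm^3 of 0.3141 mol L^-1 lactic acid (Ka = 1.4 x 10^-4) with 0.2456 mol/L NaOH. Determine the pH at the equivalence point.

8.50

n(HC3H5O3) = 0.3141 x 0.02659 = 0.008352 mol; V(NaOH) at equivalence = 0.008352/0.2456 = 0.03401 L.
At equivalence all the acid is converted to C3H5O3-; total volume = 0.02659 + 0.03401 = 0.06060 L, so [C3H5O3-] = 0.008352/0.06060 = 0.1378 M.
Kb = Kw/Ka = 1.0e-14 / 1.4 x 10^-4 = 7.14e-11.
[OH^-] = sqrt(Kb x [C3H5O3-]) = sqrt(7.14e-11 x 0.1378) = 3.14e-6 M.
pOH = 5.50, so pH = 14.00 - 5.50 = 8.50.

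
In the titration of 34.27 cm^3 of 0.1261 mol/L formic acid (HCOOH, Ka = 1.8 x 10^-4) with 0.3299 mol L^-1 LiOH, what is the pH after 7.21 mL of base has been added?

3.83

Initial n(HCOOH) = 0.1261 x 0.03427 = 0.004321 mol.
n(LiOH) added = 0.3299 x 0.007210 = 0.002379 mol, converting that many moles of HCOOH to HCOO-.
Remaining n(HCOOH) = 0.001943 mol; n(HCOO-) = 0.002379 mol.
By Henderson-Hasselbalch, pH = pKa + log([A^-]/[HA]) = 3.74 + log(0.002379/0.001943) = 3.74 + (+0.09) = 3.83.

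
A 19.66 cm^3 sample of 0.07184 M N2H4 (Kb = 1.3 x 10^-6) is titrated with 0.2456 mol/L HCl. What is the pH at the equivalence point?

4.68

n(N2H4) = 0.07184 x 0.01966 = 0.001412 mol; V(HCl) at equivalence = 0.001412/0.2456 = 0.005751 L.
At equivalence the base is fully converted to N2H5+; total volume = 0.02541 L, so [N2H5+] = 0.001412/0.02541 = 0.05558 M.
Ka(N2H5+) = Kw/Kb = 1.0e-14 / 1.3 x 10^-6 = 7.69e-9.
[H^+] = sqrt(Ka x [N2H5+]) = sqrt(7.69e-9 x 0.05558) = 2.07e-5 M.
pH = -log(2.07e-5) = 4.68.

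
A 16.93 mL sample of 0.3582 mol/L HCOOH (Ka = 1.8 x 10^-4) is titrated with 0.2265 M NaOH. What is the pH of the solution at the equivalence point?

8.44

n(HCOOH) = 0.3582 x 0.01693 = 0.006064 mol; V(NaOH) at equivalence = 0.006064/0.2265 = 0.02677 L.
At equivalence all the acid is converted to HCOO-; total volume = 0.01693 + 0.02677 = 0.04370 L, so [HCOO-] = 0.006064/0.04370 = 0.1388 M.
Kb = Kw/Ka = 1.0e-14 / 1.8 x 10^-4 = 5.56e-11.
[OH^-] = sqrt(Kb x [HCOO-]) = sqrt(5.56e-11 x 0.1388) = 2.78e-6 M.
pOH = 5.56, so pH = 14.00 - 5.56 = 8.44.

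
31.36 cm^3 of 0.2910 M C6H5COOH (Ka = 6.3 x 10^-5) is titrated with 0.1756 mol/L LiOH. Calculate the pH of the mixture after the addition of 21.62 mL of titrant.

Initial n(C6H5COOH) = 0.2910 x 0.03136 = 0.009126 mol.
n(LiOH) added = 0.1756 x 0.02162 = 0.003796 mol, converting that many moles of C6H5COOH to C6H5COO-.
Remaining n(C6H5COOH) = 0.005329 mol; n(C6H5COO-) = 0.003796 mol.
By Henderson-Hasselbalch, pH = pKa + log([A^-]/[HA]) = 4.20 + log(0.003796/0.005329) = 4.20 + (-0.15) = 4.05.

4.05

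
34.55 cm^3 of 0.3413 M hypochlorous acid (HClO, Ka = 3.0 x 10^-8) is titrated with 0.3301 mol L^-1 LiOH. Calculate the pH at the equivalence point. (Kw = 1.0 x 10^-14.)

n(HClO) = 0.3413 x 0.03455 = 0.01179 mol; V(LiOH) at equivalence = 0.01179/0.3301 = 0.03572 L.
At equivalence all the acid is converted to ClO-; total volume = 0.03455 + 0.03572 = 0.07027 L, so [ClO-] = 0.01179/0.07027 = 0.1678 M.
Kb = Kw/Ka = 1.0e-14 / 3.0 x 10^-8 = 3.33e-7.
[OH^-] = sqrt(Kb x [ClO-]) = sqrt(3.33e-7 x 0.1678) = 0.000237 M.
pOH = 3.63, so pH = 14.00 - 3.63 = 10.37.

10.37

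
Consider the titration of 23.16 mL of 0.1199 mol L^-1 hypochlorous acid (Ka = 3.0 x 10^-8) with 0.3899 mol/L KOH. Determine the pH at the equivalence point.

10.24

n(HClO) = 0.1199 x 0.02316 = 0.002777 mol; V(KOH) at equivalence = 0.002777/0.3899 = 0.007122 L.
At equivalence all the acid is converted to ClO-; total volume = 0.02316 + 0.007122 = 0.03028 L, so [ClO-] = 0.002777/0.03028 = 0.09170 M.
Kb = Kw/Ka = 1.0e-14 / 3.0 x 10^-8 = 3.33e-7.
[OH^-] = sqrt(Kb x [ClO-]) = sqrt(3.33e-7 x 0.09170) = 0.000175 M.
pOH = 3.76, so pH = 14.00 - 3.76 = 10.24.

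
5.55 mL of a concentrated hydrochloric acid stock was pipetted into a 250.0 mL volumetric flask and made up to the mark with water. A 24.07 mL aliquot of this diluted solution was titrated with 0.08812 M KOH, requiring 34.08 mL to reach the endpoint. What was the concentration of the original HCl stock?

n(KOH) = 0.08812 x 0.03408 = 0.003003 mol.
n(HCl) in the aliquot = 0.003003 mol.
[diluted HCl] = 0.003003 / 0.02407 = 0.1248 M.
Dilution factor = 250.0/5.550 = 45.05, so [stock] = 0.1248 x 45.05 = 5.62 M.

5.62 M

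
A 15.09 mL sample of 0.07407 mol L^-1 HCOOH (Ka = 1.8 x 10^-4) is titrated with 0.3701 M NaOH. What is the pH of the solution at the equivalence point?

n(HCOOH) = 0.07407 x 0.01509 = 0.001118 mol; V(NaOH) at equivalence = 0.001118/0.3701 = 0.003020 L.
At equivalence all the acid is converted to HCOO-; total volume = 0.01509 + 0.003020 = 0.01811 L, so [HCOO-] = 0.001118/0.01811 = 0.06172 M.
Kb = Kw/Ka = 1.0e-14 / 1.8 x 10^-4 = 5.56e-11.
[OH^-] = sqrt(Kb x [HCOO-]) = sqrt(5.56e-11 x 0.06172) = 1.85e-6 M.
pOH = 5.73, so pH = 14.00 - 5.73 = 8.27.

8.27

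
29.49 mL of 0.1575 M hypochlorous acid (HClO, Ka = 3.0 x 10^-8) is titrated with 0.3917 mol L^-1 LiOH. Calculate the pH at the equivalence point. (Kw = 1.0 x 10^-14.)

n(HClO) = 0.1575 x 0.02949 = 0.004645 mol; V(LiOH) at equivalence = 0.004645/0.3917 = 0.01186 L.
At equivalence all the acid is converted to ClO-; total volume = 0.02949 + 0.01186 = 0.04135 L, so [ClO-] = 0.004645/0.04135 = 0.1123 M.
Kb = Kw/Ka = 1.0e-14 / 3.0 x 10^-8 = 3.33e-7.
[OH^-] = sqrt(Kb x [ClO-]) = sqrt(3.33e-7 x 0.1123) = 0.000194 M.
pOH = 3.71, so pH = 14.00 - 3.71 = 10.29.

10.29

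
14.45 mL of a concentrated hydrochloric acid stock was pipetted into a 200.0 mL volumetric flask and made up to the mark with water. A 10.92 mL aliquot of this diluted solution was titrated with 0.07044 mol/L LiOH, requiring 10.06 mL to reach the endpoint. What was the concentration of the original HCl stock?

0.898 M

n(LiOH) = 0.07044 x 0.01006 = 0.0007086 mol.
n(HCl) in the aliquot = 0.0007086 mol.
[diluted HCl] = 0.0007086 / 0.01092 = 0.06489 M.
Dilution factor = 200.0/14.45 = 13.84, so [stock] = 0.06489 x 13.84 = 0.898 M.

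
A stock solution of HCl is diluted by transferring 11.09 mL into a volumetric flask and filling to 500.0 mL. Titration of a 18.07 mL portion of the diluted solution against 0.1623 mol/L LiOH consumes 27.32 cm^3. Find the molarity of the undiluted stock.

11.1 M

n(LiOH) = 0.1623 x 0.02732 = 0.004434 mol.
n(HCl) in the aliquot = 0.004434 mol.
[diluted HCl] = 0.004434 / 0.01807 = 0.2454 M.
Dilution factor = 500.0/11.09 = 45.09, so [stock] = 0.2454 x 45.09 = 11.1 M.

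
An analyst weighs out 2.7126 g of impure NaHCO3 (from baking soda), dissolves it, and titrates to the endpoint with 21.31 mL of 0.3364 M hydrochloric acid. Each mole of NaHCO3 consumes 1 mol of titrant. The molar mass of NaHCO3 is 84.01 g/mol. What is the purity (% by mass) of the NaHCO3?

22.2%

n(HCl) = 0.3364 x 0.02131 = 0.007169 mol.
n(NaHCO3) = 0.007169 / 1 = 0.007169 mol.
mass of NaHCO3 = 0.007169 x 84.01 = 0.6022 g.
% purity = 0.6022 / 2.7126 x 100 = 22.2%.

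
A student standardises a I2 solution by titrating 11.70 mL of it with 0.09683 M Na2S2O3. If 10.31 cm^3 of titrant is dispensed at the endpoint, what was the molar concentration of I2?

n(Na2S2O3) = 0.09683 x 0.01031 = 0.0009983 mol.
From the balanced equation, 2 mol Na2S2O3 reacts with 1 mol I2, so n(I2) = 0.0009983 x 1/2 = 0.0004992 mol.
[I2] = 0.0004992 / 0.01170 L = 0.0427 M.

0.0427 M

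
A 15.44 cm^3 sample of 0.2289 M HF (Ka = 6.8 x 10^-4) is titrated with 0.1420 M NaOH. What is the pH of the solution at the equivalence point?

8.06

n(HF) = 0.2289 x 0.01544 = 0.003534 mol; V(NaOH) at equivalence = 0.003534/0.1420 = 0.02489 L.
At equivalence all the acid is converted to F-; total volume = 0.01544 + 0.02489 = 0.04033 L, so [F-] = 0.003534/0.04033 = 0.08763 M.
Kb = Kw/Ka = 1.0e-14 / 6.8 x 10^-4 = 1.47e-11.
[OH^-] = sqrt(Kb x [F-]) = sqrt(1.47e-11 x 0.08763) = 1.14e-6 M.
pOH = 5.94, so pH = 14.00 - 5.94 = 8.06.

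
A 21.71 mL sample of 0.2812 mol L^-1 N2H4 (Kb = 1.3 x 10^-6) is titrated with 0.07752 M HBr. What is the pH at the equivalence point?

4.67

n(N2H4) = 0.2812 x 0.02171 = 0.006105 mol; V(HBr) at equivalence = 0.006105/0.07752 = 0.07875 L.
At equivalence the base is fully converted to N2H5+; total volume = 0.1005 L, so [N2H5+] = 0.006105/0.1005 = 0.06077 M.
Ka(N2H5+) = Kw/Kb = 1.0e-14 / 1.3 x 10^-6 = 7.69e-9.
[H^+] = sqrt(Ka x [N2H5+]) = sqrt(7.69e-9 x 0.06077) = 2.16e-5 M.
pH = -log(2.16e-5) = 4.67.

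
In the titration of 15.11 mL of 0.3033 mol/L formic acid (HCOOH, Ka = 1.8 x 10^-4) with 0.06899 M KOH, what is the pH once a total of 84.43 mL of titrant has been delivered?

12.10

n(acid) = 0.3033 x 0.01511 = 0.004583 mol; n(KOH) added = 0.06899 x 0.08443 = 0.005825 mol.
Base is in excess by 0.005825 - 0.004583 = 0.001242 mol in a total volume of 0.09954 L.
[OH^-] = 0.001242/0.09954 = 0.01248 M, so pOH = 1.90 and pH = 14.00 - 1.90 = 12.10.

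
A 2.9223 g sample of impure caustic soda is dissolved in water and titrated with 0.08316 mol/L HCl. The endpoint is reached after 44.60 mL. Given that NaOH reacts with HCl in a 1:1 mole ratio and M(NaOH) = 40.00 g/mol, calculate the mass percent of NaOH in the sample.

5.08%

n(HCl) = 0.08316 x 0.04460 = 0.003709 mol.
n(NaOH) = 0.003709 / 1 = 0.003709 mol.
mass of NaOH = 0.003709 x 40.00 = 0.1484 g.
% purity = 0.1484 / 2.9223 x 100 = 5.08%.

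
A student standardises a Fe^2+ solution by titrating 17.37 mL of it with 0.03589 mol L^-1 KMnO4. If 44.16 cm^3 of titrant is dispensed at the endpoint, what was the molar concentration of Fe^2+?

0.456 M

n(KMnO4) = 0.03589 x 0.04416 = 0.001585 mol.
From the balanced equation, 1 mol KMnO4 reacts with 5 mol Fe^2+, so n(Fe^2+) = 0.001585 x 5/1 = 0.007925 mol.
[Fe^2+] = 0.007925 / 0.01737 L = 0.456 M.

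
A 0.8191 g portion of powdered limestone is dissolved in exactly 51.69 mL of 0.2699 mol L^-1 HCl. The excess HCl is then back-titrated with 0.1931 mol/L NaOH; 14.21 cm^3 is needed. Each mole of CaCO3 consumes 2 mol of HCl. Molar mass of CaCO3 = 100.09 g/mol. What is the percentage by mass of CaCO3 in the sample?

68.5%

Total n(HCl) added = 0.2699 x 0.05169 = 0.01395 mol.
n(NaOH) used = 0.1931 x 0.01421 = 0.002744 mol, which equals the excess n(HCl).
So n(HCl) consumed by the sample = 0.01395 - 0.002744 = 0.01121 mol.
n(CaCO3) = 0.01121 / 2 = 0.005604 mol.
mass CaCO3 = 0.005604 x 100.09 = 0.5609 g, so %CaCO3 = 0.5609/0.8191 x 100 = 68.5%.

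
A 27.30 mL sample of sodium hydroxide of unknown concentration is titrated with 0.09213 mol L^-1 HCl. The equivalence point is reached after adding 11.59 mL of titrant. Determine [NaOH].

n(HCl) delivered = 0.09213 x 0.01159 = 0.001068 mol.
For a 1:1 reaction, n(NaOH) = 0.001068 mol.
[NaOH] = 0.001068 mol / 0.02730 L = 0.0391 M.

0.0391 M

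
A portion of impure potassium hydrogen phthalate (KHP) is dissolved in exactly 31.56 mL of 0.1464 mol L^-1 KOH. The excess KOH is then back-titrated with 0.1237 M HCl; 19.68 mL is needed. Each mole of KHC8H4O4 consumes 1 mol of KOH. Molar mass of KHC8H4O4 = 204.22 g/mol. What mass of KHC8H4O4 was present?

Total n(KOH) added = 0.1464 x 0.03156 = 0.004620 mol.
n(HCl) used = 0.1237 x 0.01968 = 0.002434 mol, which equals the excess n(KOH).
So n(KOH) consumed by the sample = 0.004620 - 0.002434 = 0.002186 mol.
n(KHC8H4O4) = 0.002186 / 1 = 0.002186 mol.
mass = 0.002186 mol x 204.22 g/mol = 0.446 g.

0.446 g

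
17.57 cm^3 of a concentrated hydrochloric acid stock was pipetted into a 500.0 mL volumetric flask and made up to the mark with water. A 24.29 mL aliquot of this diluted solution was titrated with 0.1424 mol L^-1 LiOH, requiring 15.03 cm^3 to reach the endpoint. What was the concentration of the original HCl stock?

n(LiOH) = 0.1424 x 0.01503 = 0.002140 mol.
n(HCl) in the aliquot = 0.002140 mol.
[diluted HCl] = 0.002140 / 0.02429 = 0.08811 M.
Dilution factor = 500.0/17.57 = 28.46, so [stock] = 0.08811 x 28.46 = 2.51 M.

2.51 M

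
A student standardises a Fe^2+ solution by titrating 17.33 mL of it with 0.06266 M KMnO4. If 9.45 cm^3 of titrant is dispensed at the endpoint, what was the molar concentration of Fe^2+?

n(KMnO4) = 0.06266 x 0.009450 = 0.0005921 mol.
From the balanced equation, 1 mol KMnO4 reacts with 5 mol Fe^2+, so n(Fe^2+) = 0.0005921 x 5/1 = 0.002961 mol.
[Fe^2+] = 0.002961 / 0.01733 L = 0.171 M.

0.171 M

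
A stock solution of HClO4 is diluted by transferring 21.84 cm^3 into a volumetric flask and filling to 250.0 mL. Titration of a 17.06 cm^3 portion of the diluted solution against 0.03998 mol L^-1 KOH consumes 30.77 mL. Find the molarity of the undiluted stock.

n(KOH) = 0.03998 x 0.03077 = 0.001230 mol.
n(HClO4) in the aliquot = 0.001230 mol.
[diluted HClO4] = 0.001230 / 0.01706 = 0.07211 M.
Dilution factor = 250.0/21.84 = 11.45, so [stock] = 0.07211 x 11.45 = 0.825 M.

0.825 M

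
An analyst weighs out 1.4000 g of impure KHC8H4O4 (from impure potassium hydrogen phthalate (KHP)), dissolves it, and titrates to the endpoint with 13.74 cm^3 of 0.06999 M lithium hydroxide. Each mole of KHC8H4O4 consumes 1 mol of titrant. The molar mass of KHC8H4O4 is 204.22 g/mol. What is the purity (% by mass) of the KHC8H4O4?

n(LiOH) = 0.06999 x 0.01374 = 0.0009617 mol.
n(KHC8H4O4) = 0.0009617 / 1 = 0.0009617 mol.
mass of KHC8H4O4 = 0.0009617 x 204.22 = 0.1964 g.
% purity = 0.1964 / 1.4000 x 100 = 14.0%.

14.0%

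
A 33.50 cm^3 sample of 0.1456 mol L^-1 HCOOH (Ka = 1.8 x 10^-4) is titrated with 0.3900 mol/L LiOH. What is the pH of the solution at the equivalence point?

n(HCOOH) = 0.1456 x 0.03350 = 0.004878 mol; V(LiOH) at equivalence = 0.004878/0.3900 = 0.01251 L.
At equivalence all the acid is converted to HCOO-; total volume = 0.03350 + 0.01251 = 0.04601 L, so [HCOO-] = 0.004878/0.04601 = 0.1060 M.
Kb = Kw/Ka = 1.0e-14 / 1.8 x 10^-4 = 5.56e-11.
[OH^-] = sqrt(Kb x [HCOO-]) = sqrt(5.56e-11 x 0.1060) = 2.43e-6 M.
pOH = 5.61, so pH = 14.00 - 5.61 = 8.39.

8.39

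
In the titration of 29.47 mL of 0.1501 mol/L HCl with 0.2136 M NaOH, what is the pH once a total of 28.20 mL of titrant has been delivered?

12.44

n(acid) = 0.1501 x 0.02947 = 0.004423 mol; n(NaOH) added = 0.2136 x 0.02820 = 0.006024 mol.
Base is in excess by 0.006024 - 0.004423 = 0.001600 mol in a total volume of 0.05767 L.
[OH^-] = 0.001600/0.05767 = 0.02775 M, so pOH = 1.56 and pH = 14.00 - 1.56 = 12.44.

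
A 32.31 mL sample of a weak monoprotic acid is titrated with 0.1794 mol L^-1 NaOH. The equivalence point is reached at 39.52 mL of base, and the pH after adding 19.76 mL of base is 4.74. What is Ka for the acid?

1.8 x 10^-5

19.76 mL is half of the equivalence volume, so this is the half-equivalence point where [HA] = [A^-].
At half-equivalence pH = pKa, so pKa = 4.74.
Ka = 10^(-4.74) = 1.8 x 10^-5.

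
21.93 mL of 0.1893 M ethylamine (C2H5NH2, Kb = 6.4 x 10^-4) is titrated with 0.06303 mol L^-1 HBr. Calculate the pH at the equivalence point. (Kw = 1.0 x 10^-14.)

n(C2H5NH2) = 0.1893 x 0.02193 = 0.004151 mol; V(HBr) at equivalence = 0.004151/0.06303 = 0.06586 L.
At equivalence the base is fully converted to C2H5NH3+; total volume = 0.08779 L, so [C2H5NH3+] = 0.004151/0.08779 = 0.04729 M.
Ka(C2H5NH3+) = Kw/Kb = 1.0e-14 / 6.4 x 10^-4 = 1.56e-11.
[H^+] = sqrt(Ka x [C2H5NH3+]) = sqrt(1.56e-11 x 0.04729) = 8.60e-7 M.
pH = -log(8.60e-7) = 6.07.

6.07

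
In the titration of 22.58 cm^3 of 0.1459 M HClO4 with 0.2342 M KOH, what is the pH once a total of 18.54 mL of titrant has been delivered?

12.41

n(acid) = 0.1459 x 0.02258 = 0.003294 mol; n(KOH) added = 0.2342 x 0.01854 = 0.004342 mol.
Base is in excess by 0.004342 - 0.003294 = 0.001048 mol in a total volume of 0.04112 L.
[OH^-] = 0.001048/0.04112 = 0.02548 M, so pOH = 1.59 and pH = 14.00 - 1.59 = 12.41.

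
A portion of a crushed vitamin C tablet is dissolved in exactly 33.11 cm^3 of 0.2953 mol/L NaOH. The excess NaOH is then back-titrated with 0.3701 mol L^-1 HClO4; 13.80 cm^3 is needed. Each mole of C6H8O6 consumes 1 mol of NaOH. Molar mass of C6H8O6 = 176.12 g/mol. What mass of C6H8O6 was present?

0.822 g

Total n(NaOH) added = 0.2953 x 0.03311 = 0.009777 mol.
n(HClO4) used = 0.3701 x 0.01380 = 0.005107 mol, which equals the excess n(NaOH).
So n(NaOH) consumed by the sample = 0.009777 - 0.005107 = 0.004670 mol.
n(C6H8O6) = 0.004670 / 1 = 0.004670 mol.
mass = 0.004670 mol x 176.12 g/mol = 0.822 g.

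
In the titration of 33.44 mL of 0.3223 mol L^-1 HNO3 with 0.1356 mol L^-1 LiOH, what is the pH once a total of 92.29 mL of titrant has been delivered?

12.14

n(acid) = 0.3223 x 0.03344 = 0.01078 mol; n(LiOH) added = 0.1356 x 0.09229 = 0.01251 mol.
Base is in excess by 0.01251 - 0.01078 = 0.001737 mol in a total volume of 0.1257 L.
[OH^-] = 0.001737/0.1257 = 0.01381 M, so pOH = 1.86 and pH = 14.00 - 1.86 = 12.14.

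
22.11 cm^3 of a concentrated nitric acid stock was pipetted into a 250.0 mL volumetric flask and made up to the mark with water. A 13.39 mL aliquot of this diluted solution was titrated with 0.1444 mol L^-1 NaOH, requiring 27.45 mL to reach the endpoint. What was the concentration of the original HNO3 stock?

3.35 M

n(NaOH) = 0.1444 x 0.02745 = 0.003964 mol.
n(HNO3) in the aliquot = 0.003964 mol.
[diluted HNO3] = 0.003964 / 0.01339 = 0.2960 M.
Dilution factor = 250.0/22.11 = 11.31, so [stock] = 0.2960 x 11.31 = 3.35 M.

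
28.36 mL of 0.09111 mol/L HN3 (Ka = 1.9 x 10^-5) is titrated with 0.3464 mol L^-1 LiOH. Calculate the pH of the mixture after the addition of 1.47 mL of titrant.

4.11

Initial n(HN3) = 0.09111 x 0.02836 = 0.002584 mol.
n(LiOH) added = 0.3464 x 0.001470 = 0.0005092 mol, converting that many moles of HN3 to N3-.
Remaining n(HN3) = 0.002075 mol; n(N3-) = 0.0005092 mol.
By Henderson-Hasselbalch, pH = pKa + log([A^-]/[HA]) = 4.72 + log(0.0005092/0.002075) = 4.72 + (-0.61) = 4.11.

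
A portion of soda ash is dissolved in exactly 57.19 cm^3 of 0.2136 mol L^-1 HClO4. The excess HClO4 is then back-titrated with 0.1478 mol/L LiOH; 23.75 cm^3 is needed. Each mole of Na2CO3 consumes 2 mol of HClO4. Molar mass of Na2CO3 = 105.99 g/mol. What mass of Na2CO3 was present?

0.461 g

Total n(HClO4) added = 0.2136 x 0.05719 = 0.01222 mol.
n(LiOH) used = 0.1478 x 0.02375 = 0.003510 mol, which equals the excess n(HClO4).
So n(HClO4) consumed by the sample = 0.01222 - 0.003510 = 0.008706 mol.
n(Na2CO3) = 0.008706 / 2 = 0.004353 mol.
mass = 0.004353 mol x 105.99 g/mol = 0.461 g.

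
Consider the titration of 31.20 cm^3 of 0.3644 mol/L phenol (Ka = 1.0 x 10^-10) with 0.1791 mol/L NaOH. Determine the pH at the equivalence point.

n(C6H5OH) = 0.3644 x 0.03120 = 0.01137 mol; V(NaOH) at equivalence = 0.01137/0.1791 = 0.06348 L.
At equivalence all the acid is converted to C6H5O-; total volume = 0.03120 + 0.06348 = 0.09468 L, so [C6H5O-] = 0.01137/0.09468 = 0.1201 M.
Kb = Kw/Ka = 1.0e-14 / 1.0 x 10^-10 = 0.000100.
[OH^-] = sqrt(Kb x [C6H5O-]) = sqrt(0.000100 x 0.1201) = 0.00347 M.
pOH = 2.46, so pH = 14.00 - 2.46 = 11.54.

11.54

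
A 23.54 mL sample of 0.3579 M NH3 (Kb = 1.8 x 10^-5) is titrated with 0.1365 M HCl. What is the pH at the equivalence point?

5.13

n(NH3) = 0.3579 x 0.02354 = 0.008425 mol; V(HCl) at equivalence = 0.008425/0.1365 = 0.06172 L.
At equivalence the base is fully converted to NH4+; total volume = 0.08526 L, so [NH4+] = 0.008425/0.08526 = 0.09881 M.
Ka(NH4+) = Kw/Kb = 1.0e-14 / 1.8 x 10^-5 = 5.56e-10.
[H^+] = sqrt(Ka x [NH4+]) = sqrt(5.56e-10 x 0.09881) = 7.41e-6 M.
pH = -log(7.41e-6) = 5.13.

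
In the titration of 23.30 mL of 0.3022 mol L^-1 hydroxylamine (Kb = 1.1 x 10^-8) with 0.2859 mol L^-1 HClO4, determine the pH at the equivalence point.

3.44

n(NH2OH) = 0.3022 x 0.02330 = 0.007041 mol; V(HClO4) at equivalence = 0.007041/0.2859 = 0.02463 L.
At equivalence the base is fully converted to NH3OH+; total volume = 0.04793 L, so [NH3OH+] = 0.007041/0.04793 = 0.1469 M.
Ka(NH3OH+) = Kw/Kb = 1.0e-14 / 1.1 x 10^-8 = 9.09e-7.
[H^+] = sqrt(Ka x [NH3OH+]) = sqrt(9.09e-7 x 0.1469) = 0.000365 M.
pH = -log(0.000365) = 3.44.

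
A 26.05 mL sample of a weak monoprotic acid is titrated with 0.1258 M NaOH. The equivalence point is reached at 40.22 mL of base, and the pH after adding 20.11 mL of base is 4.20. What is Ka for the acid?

20.11 mL is half of the equivalence volume, so this is the half-equivalence point where [HA] = [A^-].
At half-equivalence pH = pKa, so pKa = 4.20.
Ka = 10^(-4.20) = 6.3 x 10^-5.

6.3 x 10^-5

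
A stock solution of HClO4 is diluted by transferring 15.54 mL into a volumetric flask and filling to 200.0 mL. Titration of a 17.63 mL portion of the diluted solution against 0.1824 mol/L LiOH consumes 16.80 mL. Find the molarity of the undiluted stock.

n(LiOH) = 0.1824 x 0.01680 = 0.003064 mol.
n(HClO4) in the aliquot = 0.003064 mol.
[diluted HClO4] = 0.003064 / 0.01763 = 0.1738 M.
Dilution factor = 200.0/15.54 = 12.87, so [stock] = 0.1738 x 12.87 = 2.24 M.

2.24 M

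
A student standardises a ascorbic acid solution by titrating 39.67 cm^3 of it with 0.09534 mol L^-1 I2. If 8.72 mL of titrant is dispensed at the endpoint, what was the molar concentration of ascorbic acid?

0.0210 M

n(I2) = 0.09534 x 0.008720 = 0.0008314 mol.
From the balanced equation, 1 mol I2 reacts with 1 mol ascorbic acid, so n(ascorbic acid) = 0.0008314 x 1/1 = 0.0008314 mol.
[ascorbic acid] = 0.0008314 / 0.03967 L = 0.0210 M.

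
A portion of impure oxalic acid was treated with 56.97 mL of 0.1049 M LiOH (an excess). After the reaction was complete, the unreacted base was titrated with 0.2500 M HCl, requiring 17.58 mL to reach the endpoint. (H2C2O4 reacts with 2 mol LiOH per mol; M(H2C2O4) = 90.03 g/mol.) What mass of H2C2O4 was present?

0.0712 g

Total n(LiOH) added = 0.1049 x 0.05697 = 0.005976 mol.
n(HCl) used = 0.2500 x 0.01758 = 0.004395 mol, which equals the excess n(LiOH).
So n(LiOH) consumed by the sample = 0.005976 - 0.004395 = 0.001581 mol.
n(H2C2O4) = 0.001581 / 2 = 0.0007906 mol.
mass = 0.0007906 mol x 90.03 g/mol = 0.0712 g.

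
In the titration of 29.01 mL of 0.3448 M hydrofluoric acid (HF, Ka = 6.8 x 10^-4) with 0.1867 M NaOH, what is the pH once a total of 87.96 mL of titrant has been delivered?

12.74

n(acid) = 0.3448 x 0.02901 = 0.01000 mol; n(NaOH) added = 0.1867 x 0.08796 = 0.01642 mol.
Base is in excess by 0.01642 - 0.01000 = 0.006419 mol in a total volume of 0.1170 L.
[OH^-] = 0.006419/0.1170 = 0.05488 M, so pOH = 1.26 and pH = 14.00 - 1.26 = 12.74.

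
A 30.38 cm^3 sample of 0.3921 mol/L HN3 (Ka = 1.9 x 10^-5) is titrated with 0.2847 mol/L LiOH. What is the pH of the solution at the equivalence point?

n(HN3) = 0.3921 x 0.03038 = 0.01191 mol; V(LiOH) at equivalence = 0.01191/0.2847 = 0.04184 L.
At equivalence all the acid is converted to N3-; total volume = 0.03038 + 0.04184 = 0.07222 L, so [N3-] = 0.01191/0.07222 = 0.1649 M.
Kb = Kw/Ka = 1.0e-14 / 1.9 x 10^-5 = 5.26e-10.
[OH^-] = sqrt(Kb x [N3-]) = sqrt(5.26e-10 x 0.1649) = 9.32e-6 M.
pOH = 5.03, so pH = 14.00 - 5.03 = 8.97.

8.97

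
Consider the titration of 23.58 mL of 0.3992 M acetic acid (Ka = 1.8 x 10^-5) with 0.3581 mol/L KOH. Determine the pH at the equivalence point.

9.01

n(CH3COOH) = 0.3992 x 0.02358 = 0.009413 mol; V(KOH) at equivalence = 0.009413/0.3581 = 0.02629 L.
At equivalence all the acid is converted to CH3COO-; total volume = 0.02358 + 0.02629 = 0.04987 L, so [CH3COO-] = 0.009413/0.04987 = 0.1888 M.
Kb = Kw/Ka = 1.0e-14 / 1.8 x 10^-5 = 5.56e-10.
[OH^-] = sqrt(Kb x [CH3COO-]) = sqrt(5.56e-10 x 0.1888) = 1.02e-5 M.
pOH = 4.99, so pH = 14.00 - 4.99 = 9.01.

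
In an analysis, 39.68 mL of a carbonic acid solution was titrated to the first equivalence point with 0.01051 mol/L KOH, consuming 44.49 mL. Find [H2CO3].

n(KOH) = 0.01051 x 0.04449 = 0.0004676 mol.
At the first equivalence point, 1 mol OH^- react per mol H2CO3, so n(H2CO3) = 0.0004676 / 1 = 0.0004676 mol.
[H2CO3] = 0.0004676 / 0.03968 L = 0.0118 M.

0.0118 M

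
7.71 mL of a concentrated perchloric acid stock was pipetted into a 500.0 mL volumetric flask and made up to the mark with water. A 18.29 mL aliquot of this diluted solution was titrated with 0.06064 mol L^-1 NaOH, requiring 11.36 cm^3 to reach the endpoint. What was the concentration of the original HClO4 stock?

n(NaOH) = 0.06064 x 0.01136 = 0.0006889 mol.
n(HClO4) in the aliquot = 0.0006889 mol.
[diluted HClO4] = 0.0006889 / 0.01829 = 0.03766 M.
Dilution factor = 500.0/7.710 = 64.85, so [stock] = 0.03766 x 64.85 = 2.44 M.

2.44 M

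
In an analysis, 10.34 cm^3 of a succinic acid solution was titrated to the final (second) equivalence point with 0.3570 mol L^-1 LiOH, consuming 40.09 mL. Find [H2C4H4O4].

n(LiOH) = 0.3570 x 0.04009 = 0.01431 mol.
At the final (second) equivalence point, 2 mol OH^- react per mol H2C4H4O4, so n(H2C4H4O4) = 0.01431 / 2 = 0.007156 mol.
[H2C4H4O4] = 0.007156 / 0.01034 L = 0.692 M.

0.692 M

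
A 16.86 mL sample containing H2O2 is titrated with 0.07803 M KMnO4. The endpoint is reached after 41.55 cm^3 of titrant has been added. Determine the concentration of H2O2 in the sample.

n(KMnO4) = 0.07803 x 0.04155 = 0.003242 mol.
From the balanced equation, 2 mol KMnO4 reacts with 5 mol H2O2, so n(H2O2) = 0.003242 x 5/2 = 0.008105 mol.
[H2O2] = 0.008105 / 0.01686 L = 0.481 M.

0.481 M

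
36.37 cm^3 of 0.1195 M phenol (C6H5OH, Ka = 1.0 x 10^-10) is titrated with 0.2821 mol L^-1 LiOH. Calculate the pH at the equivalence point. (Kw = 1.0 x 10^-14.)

11.46

n(C6H5OH) = 0.1195 x 0.03637 = 0.004346 mol; V(LiOH) at equivalence = 0.004346/0.2821 = 0.01541 L.
At equivalence all the acid is converted to C6H5O-; total volume = 0.03637 + 0.01541 = 0.05178 L, so [C6H5O-] = 0.004346/0.05178 = 0.08394 M.
Kb = Kw/Ka = 1.0e-14 / 1.0 x 10^-10 = 0.000100.
[OH^-] = sqrt(Kb x [C6H5O-]) = sqrt(0.000100 x 0.08394) = 0.00290 M.
pOH = 2.54, so pH = 14.00 - 2.54 = 11.46.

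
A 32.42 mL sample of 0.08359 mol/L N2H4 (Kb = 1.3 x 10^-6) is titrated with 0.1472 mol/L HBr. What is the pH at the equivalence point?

4.69

n(N2H4) = 0.08359 x 0.03242 = 0.002710 mol; V(HBr) at equivalence = 0.002710/0.1472 = 0.01841 L.
At equivalence the base is fully converted to N2H5+; total volume = 0.05083 L, so [N2H5+] = 0.002710/0.05083 = 0.05331 M.
Ka(N2H5+) = Kw/Kb = 1.0e-14 / 1.3 x 10^-6 = 7.69e-9.
[H^+] = sqrt(Ka x [N2H5+]) = sqrt(7.69e-9 x 0.05331) = 2.03e-5 M.
pH = -log(2.03e-5) = 4.69.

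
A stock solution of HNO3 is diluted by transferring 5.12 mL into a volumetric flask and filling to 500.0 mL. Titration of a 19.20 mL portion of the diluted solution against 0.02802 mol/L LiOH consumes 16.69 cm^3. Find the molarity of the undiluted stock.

n(LiOH) = 0.02802 x 0.01669 = 0.0004677 mol.
n(HNO3) in the aliquot = 0.0004677 mol.
[diluted HNO3] = 0.0004677 / 0.01920 = 0.02436 M.
Dilution factor = 500.0/5.120 = 97.66, so [stock] = 0.02436 x 97.66 = 2.38 M.

2.38 M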